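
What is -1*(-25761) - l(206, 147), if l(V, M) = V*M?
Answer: -4521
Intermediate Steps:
l(V, M) = M*V
-1*(-25761) - l(206, 147) = -1*(-25761) - 147*206 = 25761 - 1*30282 = 25761 - 30282 = -4521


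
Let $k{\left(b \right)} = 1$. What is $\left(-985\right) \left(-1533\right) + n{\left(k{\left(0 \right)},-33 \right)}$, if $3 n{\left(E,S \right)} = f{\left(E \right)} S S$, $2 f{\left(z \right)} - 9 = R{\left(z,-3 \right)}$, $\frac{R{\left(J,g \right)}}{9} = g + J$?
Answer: $\frac{3016743}{2} \approx 1.5084 \cdot 10^{6}$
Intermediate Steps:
$R{\left(J,g \right)} = 9 J + 9 g$ ($R{\left(J,g \right)} = 9 \left(g + J\right) = 9 \left(J + g\right) = 9 J + 9 g$)
$f{\left(z \right)} = -9 + \frac{9 z}{2}$ ($f{\left(z \right)} = \frac{9}{2} + \frac{9 z + 9 \left(-3\right)}{2} = \frac{9}{2} + \frac{9 z - 27}{2} = \frac{9}{2} + \frac{-27 + 9 z}{2} = \frac{9}{2} + \left(- \frac{27}{2} + \frac{9 z}{2}\right) = -9 + \frac{9 z}{2}$)
$n{\left(E,S \right)} = \frac{S^{2} \left(-9 + \frac{9 E}{2}\right)}{3}$ ($n{\left(E,S \right)} = \frac{\left(-9 + \frac{9 E}{2}\right) S S}{3} = \frac{S \left(-9 + \frac{9 E}{2}\right) S}{3} = \frac{S^{2} \left(-9 + \frac{9 E}{2}\right)}{3}$)
$\left(-985\right) \left(-1533\right) + n{\left(k{\left(0 \right)},-33 \right)} = \left(-985\right) \left(-1533\right) + \frac{3 \left(-33\right)^{2} \left(-2 + 1\right)}{2} = 1510005 + \frac{3}{2} \cdot 1089 \left(-1\right) = 1510005 - \frac{3267}{2} = \frac{3016743}{2}$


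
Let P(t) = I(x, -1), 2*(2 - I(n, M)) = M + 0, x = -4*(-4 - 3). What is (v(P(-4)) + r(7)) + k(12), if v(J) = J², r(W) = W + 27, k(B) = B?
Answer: 209/4 ≈ 52.250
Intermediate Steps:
x = 28 (x = -4*(-7) = 28)
I(n, M) = 2 - M/2 (I(n, M) = 2 - (M + 0)/2 = 2 - M/2)
P(t) = 5/2 (P(t) = 2 - ½*(-1) = 2 + ½ = 5/2)
r(W) = 27 + W
(v(P(-4)) + r(7)) + k(12) = ((5/2)² + (27 + 7)) + 12 = (25/4 + 34) + 12 = 161/4 + 12 = 209/4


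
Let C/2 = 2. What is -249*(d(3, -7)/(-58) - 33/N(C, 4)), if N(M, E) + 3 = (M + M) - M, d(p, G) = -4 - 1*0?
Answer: 237795/29 ≈ 8199.8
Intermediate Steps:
C = 4 (C = 2*2 = 4)
d(p, G) = -4 (d(p, G) = -4 + 0 = -4)
N(M, E) = -3 + M (N(M, E) = -3 + ((M + M) - M) = -3 + (2*M - M) = -3 + M)
-249*(d(3, -7)/(-58) - 33/N(C, 4)) = -249*(-4/(-58) - 33/(-3 + 4)) = -249*(-4*(-1/58) - 33/1) = -249*(2/29 - 33*1) = -249*(2/29 - 33) = -249*(-955/29) = 237795/29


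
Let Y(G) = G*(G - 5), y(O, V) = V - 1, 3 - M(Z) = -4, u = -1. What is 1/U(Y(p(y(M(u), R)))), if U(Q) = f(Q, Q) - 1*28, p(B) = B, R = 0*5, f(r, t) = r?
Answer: -1/22 ≈ -0.045455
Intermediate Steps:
M(Z) = 7 (M(Z) = 3 - 1*(-4) = 3 + 4 = 7)
R = 0
y(O, V) = -1 + V
Y(G) = G*(-5 + G)
U(Q) = -28 + Q (U(Q) = Q - 1*28 = Q - 28 = -28 + Q)
1/U(Y(p(y(M(u), R)))) = 1/(-28 + (-1 + 0)*(-5 + (-1 + 0))) = 1/(-28 - (-5 - 1)) = 1/(-28 - 1*(-6)) = 1/(-28 + 6) = 1/(-22) = -1/22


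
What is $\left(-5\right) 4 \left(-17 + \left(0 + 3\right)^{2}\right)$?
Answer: $160$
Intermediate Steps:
$\left(-5\right) 4 \left(-17 + \left(0 + 3\right)^{2}\right) = - 20 \left(-17 + 3^{2}\right) = - 20 \left(-17 + 9\right) = \left(-20\right) \left(-8\right) = 160$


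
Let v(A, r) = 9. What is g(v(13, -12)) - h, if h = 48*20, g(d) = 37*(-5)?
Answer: -1145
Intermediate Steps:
g(d) = -185
h = 960
g(v(13, -12)) - h = -185 - 1*960 = -185 - 960 = -1145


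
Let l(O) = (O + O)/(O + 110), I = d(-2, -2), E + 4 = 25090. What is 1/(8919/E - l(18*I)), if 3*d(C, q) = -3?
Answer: 192326/143637 ≈ 1.3390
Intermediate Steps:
E = 25086 (E = -4 + 25090 = 25086)
d(C, q) = -1 (d(C, q) = (⅓)*(-3) = -1)
I = -1
l(O) = 2*O/(110 + O) (l(O) = (2*O)/(110 + O) = 2*O/(110 + O))
1/(8919/E - l(18*I)) = 1/(8919/25086 - 2*18*(-1)/(110 + 18*(-1))) = 1/(8919*(1/25086) - 2*(-18)/(110 - 18)) = 1/(2973/8362 - 2*(-18)/92) = 1/(2973/8362 - 1*(-9/23)) = 1/(2973/8362 + 9/23) = 1/(143637/192326) = 192326/143637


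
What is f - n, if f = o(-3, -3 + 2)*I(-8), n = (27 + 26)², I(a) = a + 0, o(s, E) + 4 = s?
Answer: -2753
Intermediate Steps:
o(s, E) = -4 + s
I(a) = a
n = 2809 (n = 53² = 2809)
f = 56 (f = (-4 - 3)*(-8) = -7*(-8) = 56)
f - n = 56 - 1*2809 = 56 - 2809 = -2753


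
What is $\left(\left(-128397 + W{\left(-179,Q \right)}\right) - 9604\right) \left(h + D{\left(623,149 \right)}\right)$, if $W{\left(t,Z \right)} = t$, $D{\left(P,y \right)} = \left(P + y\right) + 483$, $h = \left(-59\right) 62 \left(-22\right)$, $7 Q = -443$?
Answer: $-11293589580$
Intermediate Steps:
$Q = - \frac{443}{7}$ ($Q = \frac{1}{7} \left(-443\right) = - \frac{443}{7} \approx -63.286$)
$h = 80476$ ($h = \left(-3658\right) \left(-22\right) = 80476$)
$D{\left(P,y \right)} = 483 + P + y$
$\left(\left(-128397 + W{\left(-179,Q \right)}\right) - 9604\right) \left(h + D{\left(623,149 \right)}\right) = \left(\left(-128397 - 179\right) - 9604\right) \left(80476 + \left(483 + 623 + 149\right)\right) = \left(-128576 - 9604\right) \left(80476 + 1255\right) = \left(-138180\right) 81731 = -11293589580$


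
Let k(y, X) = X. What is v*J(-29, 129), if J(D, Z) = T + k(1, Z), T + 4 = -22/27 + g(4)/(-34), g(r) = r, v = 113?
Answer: 6435011/459 ≈ 14020.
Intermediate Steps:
T = -2264/459 (T = -4 + (-22/27 + 4/(-34)) = -4 + (-22*1/27 + 4*(-1/34)) = -4 + (-22/27 - 2/17) = -4 - 428/459 = -2264/459 ≈ -4.9325)
J(D, Z) = -2264/459 + Z
v*J(-29, 129) = 113*(-2264/459 + 129) = 113*(56947/459) = 6435011/459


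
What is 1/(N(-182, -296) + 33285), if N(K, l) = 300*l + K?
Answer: -1/55697 ≈ -1.7954e-5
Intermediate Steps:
N(K, l) = K + 300*l
1/(N(-182, -296) + 33285) = 1/((-182 + 300*(-296)) + 33285) = 1/((-182 - 88800) + 33285) = 1/(-88982 + 33285) = 1/(-55697) = -1/55697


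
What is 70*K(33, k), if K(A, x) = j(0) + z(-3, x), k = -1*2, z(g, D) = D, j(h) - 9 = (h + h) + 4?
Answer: 770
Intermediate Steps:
j(h) = 13 + 2*h (j(h) = 9 + ((h + h) + 4) = 9 + (2*h + 4) = 9 + (4 + 2*h) = 13 + 2*h)
k = -2
K(A, x) = 13 + x (K(A, x) = (13 + 2*0) + x = (13 + 0) + x = 13 + x)
70*K(33, k) = 70*(13 - 2) = 70*11 = 770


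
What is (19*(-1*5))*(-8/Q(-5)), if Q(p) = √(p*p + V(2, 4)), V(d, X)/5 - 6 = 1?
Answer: 76*√15/3 ≈ 98.116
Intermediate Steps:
V(d, X) = 35 (V(d, X) = 30 + 5*1 = 30 + 5 = 35)
Q(p) = √(35 + p²) (Q(p) = √(p*p + 35) = √(p² + 35) = √(35 + p²))
(19*(-1*5))*(-8/Q(-5)) = (19*(-1*5))*(-8/√(35 + (-5)²)) = (19*(-5))*(-8/√(35 + 25)) = -(-760)/(√60) = -(-760)/(2*√15) = -(-760)*√15/30 = -(-76)*√15/3 = 76*√15/3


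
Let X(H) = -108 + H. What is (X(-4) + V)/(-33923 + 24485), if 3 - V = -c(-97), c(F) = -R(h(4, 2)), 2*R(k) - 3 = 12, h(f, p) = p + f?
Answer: 233/18876 ≈ 0.012344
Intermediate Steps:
h(f, p) = f + p
R(k) = 15/2 (R(k) = 3/2 + (½)*12 = 3/2 + 6 = 15/2)
c(F) = -15/2 (c(F) = -1*15/2 = -15/2)
V = -9/2 (V = 3 - (-1)*(-15)/2 = 3 - 1*15/2 = 3 - 15/2 = -9/2 ≈ -4.5000)
(X(-4) + V)/(-33923 + 24485) = ((-108 - 4) - 9/2)/(-33923 + 24485) = (-112 - 9/2)/(-9438) = -233/2*(-1/9438) = 233/18876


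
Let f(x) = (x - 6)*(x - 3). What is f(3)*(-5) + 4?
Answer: 4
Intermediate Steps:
f(x) = (-6 + x)*(-3 + x)
f(3)*(-5) + 4 = (18 + 3**2 - 9*3)*(-5) + 4 = (18 + 9 - 27)*(-5) + 4 = 0*(-5) + 4 = 0 + 4 = 4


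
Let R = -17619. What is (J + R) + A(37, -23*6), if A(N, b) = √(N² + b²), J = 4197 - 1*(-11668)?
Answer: -1754 + √20413 ≈ -1611.1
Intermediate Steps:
J = 15865 (J = 4197 + 11668 = 15865)
(J + R) + A(37, -23*6) = (15865 - 17619) + √(37² + (-23*6)²) = -1754 + √(1369 + (-138)²) = -1754 + √(1369 + 19044) = -1754 + √20413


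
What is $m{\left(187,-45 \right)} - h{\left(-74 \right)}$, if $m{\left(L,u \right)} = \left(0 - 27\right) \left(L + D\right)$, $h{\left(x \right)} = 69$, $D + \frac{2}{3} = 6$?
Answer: $-5262$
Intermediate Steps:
$D = \frac{16}{3}$ ($D = - \frac{2}{3} + 6 = \frac{16}{3} \approx 5.3333$)
$m{\left(L,u \right)} = -144 - 27 L$ ($m{\left(L,u \right)} = \left(0 - 27\right) \left(L + \frac{16}{3}\right) = - 27 \left(\frac{16}{3} + L\right) = -144 - 27 L$)
$m{\left(187,-45 \right)} - h{\left(-74 \right)} = \left(-144 - 5049\right) - 69 = -5193 - 69 = -5262$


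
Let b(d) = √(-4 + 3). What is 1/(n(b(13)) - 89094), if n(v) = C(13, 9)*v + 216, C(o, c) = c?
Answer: -29626/2633099655 - I/877699885 ≈ -1.1251e-5 - 1.1393e-9*I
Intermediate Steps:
b(d) = I (b(d) = √(-1) = I)
n(v) = 216 + 9*v (n(v) = 9*v + 216 = 216 + 9*v)
1/(n(b(13)) - 89094) = 1/((216 + 9*I) - 89094) = 1/(-88878 + 9*I) = (-88878 - 9*I)/7899298965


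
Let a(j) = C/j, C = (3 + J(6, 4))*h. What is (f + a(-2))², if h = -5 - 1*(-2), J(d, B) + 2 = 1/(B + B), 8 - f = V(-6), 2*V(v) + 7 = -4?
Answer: 59049/256 ≈ 230.66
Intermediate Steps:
V(v) = -11/2 (V(v) = -7/2 + (½)*(-4) = -7/2 - 2 = -11/2)
f = 27/2 (f = 8 - 1*(-11/2) = 8 + 11/2 = 27/2 ≈ 13.500)
J(d, B) = -2 + 1/(2*B) (J(d, B) = -2 + 1/(B + B) = -2 + 1/(2*B))
h = -3 (h = -5 + 2 = -3)
C = -27/8 (C = (3 + (-2 + (½)/4))*(-3) = (3 + (-2 + (½)*(¼)))*(-3) = (3 + (-2 + ⅛))*(-3) = (3 - 15/8)*(-3) = (9/8)*(-3) = -27/8 ≈ -3.3750)
a(j) = -27/(8*j)
(f + a(-2))² = (27/2 - 27/8/(-2))² = (27/2 - 27/8*(-½))² = (27/2 + 27/16)² = (243/16)² = 59049/256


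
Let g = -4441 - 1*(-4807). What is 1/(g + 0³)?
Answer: 1/366 ≈ 0.0027322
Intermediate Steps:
g = 366 (g = -4441 + 4807 = 366)
1/(g + 0³) = 1/(366 + 0³) = 1/(366 + 0) = 1/366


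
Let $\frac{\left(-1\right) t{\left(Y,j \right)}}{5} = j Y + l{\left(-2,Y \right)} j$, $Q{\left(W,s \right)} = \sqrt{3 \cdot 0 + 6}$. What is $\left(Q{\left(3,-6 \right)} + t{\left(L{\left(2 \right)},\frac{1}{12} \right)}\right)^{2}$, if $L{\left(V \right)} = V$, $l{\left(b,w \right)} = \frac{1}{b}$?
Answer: $\frac{409}{64} - \frac{5 \sqrt{6}}{4} \approx 3.3288$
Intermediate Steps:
$Q{\left(W,s \right)} = \sqrt{6}$ ($Q{\left(W,s \right)} = \sqrt{0 + 6} = \sqrt{6}$)
$t{\left(Y,j \right)} = \frac{5 j}{2} - 5 Y j$ ($t{\left(Y,j \right)} = - 5 \left(j Y + \frac{j}{-2}\right) = - 5 \left(Y j - \frac{j}{2}\right) = - 5 \left(- \frac{j}{2} + Y j\right) = \frac{5 j}{2} - 5 Y j$)
$\left(Q{\left(3,-6 \right)} + t{\left(L{\left(2 \right)},\frac{1}{12} \right)}\right)^{2} = \left(\sqrt{6} + \frac{5 \left(1 - 4\right)}{2 \cdot 12}\right)^{2} = \left(\sqrt{6} + \frac{5}{2} \cdot \frac{1}{12} \left(1 - 4\right)\right)^{2} = \left(\sqrt{6} + \frac{5}{2} \cdot \frac{1}{12} \left(-3\right)\right)^{2} = \left(\sqrt{6} - \frac{5}{8}\right)^{2} = \left(- \frac{5}{8} + \sqrt{6}\right)^{2}$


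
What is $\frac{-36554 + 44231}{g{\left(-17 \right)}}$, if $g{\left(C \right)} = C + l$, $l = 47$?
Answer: $\frac{2559}{10} \approx 255.9$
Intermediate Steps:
$g{\left(C \right)} = 47 + C$ ($g{\left(C \right)} = C + 47 = 47 + C$)
$\frac{-36554 + 44231}{g{\left(-17 \right)}} = \frac{-36554 + 44231}{47 - 17} = \frac{7677}{30} = 7677 \cdot \frac{1}{30} = \frac{2559}{10}$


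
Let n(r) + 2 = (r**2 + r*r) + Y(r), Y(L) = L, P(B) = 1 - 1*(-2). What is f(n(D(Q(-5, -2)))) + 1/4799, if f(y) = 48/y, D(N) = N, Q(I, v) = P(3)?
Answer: 230371/91181 ≈ 2.5265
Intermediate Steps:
P(B) = 3 (P(B) = 1 + 2 = 3)
Q(I, v) = 3
n(r) = -2 + r + 2*r**2 (n(r) = -2 + ((r**2 + r*r) + r) = -2 + ((r**2 + r**2) + r) = -2 + (2*r**2 + r) = -2 + (r + 2*r**2) = -2 + r + 2*r**2)
f(n(D(Q(-5, -2)))) + 1/4799 = 48/(-2 + 3 + 2*3**2) + 1/4799 = 48/(-2 + 3 + 2*9) + 1/4799 = 48/(-2 + 3 + 18) + 1/4799 = 48/19 + 1/4799 = 230371/91181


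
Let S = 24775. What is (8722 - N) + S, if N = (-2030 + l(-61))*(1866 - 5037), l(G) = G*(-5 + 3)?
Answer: -6016771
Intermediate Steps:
l(G) = -2*G (l(G) = G*(-2) = -2*G)
N = 6050268 (N = (-2030 - 2*(-61))*(1866 - 5037) = (-2030 + 122)*(-3171) = -1908*(-3171) = 6050268)
(8722 - N) + S = (8722 - 1*6050268) + 24775 = (8722 - 6050268) + 24775 = -6041546 + 24775 = -6016771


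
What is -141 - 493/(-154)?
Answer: -21221/154 ≈ -137.80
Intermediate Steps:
-141 - 493/(-154) = -141 - 493*(-1/154) = -141 + 493/154 = -21221/154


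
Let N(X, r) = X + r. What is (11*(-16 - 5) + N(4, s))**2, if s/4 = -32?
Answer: 126025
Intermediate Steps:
s = -128 (s = 4*(-32) = -128)
(11*(-16 - 5) + N(4, s))**2 = (11*(-16 - 5) + (4 - 128))**2 = (11*(-21) - 124)**2 = (-231 - 124)**2 = (-355)**2 = 126025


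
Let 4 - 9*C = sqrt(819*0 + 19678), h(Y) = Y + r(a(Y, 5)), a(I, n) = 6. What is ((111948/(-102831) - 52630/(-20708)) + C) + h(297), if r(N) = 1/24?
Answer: 3819407667227/12776546088 - sqrt(19678)/9 ≈ 283.35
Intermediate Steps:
r(N) = 1/24
h(Y) = 1/24 + Y (h(Y) = Y + 1/24 = 1/24 + Y)
C = 4/9 - sqrt(19678)/9 (C = 4/9 - sqrt(819*0 + 19678)/9 = 4/9 - sqrt(0 + 19678)/9 = 4/9 - sqrt(19678)/9 ≈ -15.142)
((111948/(-102831) - 52630/(-20708)) + C) + h(297) = ((111948/(-102831) - 52630/(-20708)) + (4/9 - sqrt(19678)/9)) + (1/24 + 297) = ((111948*(-1/102831) - 52630*(-1/20708)) + (4/9 - sqrt(19678)/9)) + 7129/24 = ((-37316/34277 + 26315/10354) + (4/9 - sqrt(19678)/9)) + 7129/24 = (515629391/354904058 + (4/9 - sqrt(19678)/9)) + 7129/24 = (6060280751/3194136522 - sqrt(19678)/9) + 7129/24 = 3819407667227/12776546088 - sqrt(19678)/9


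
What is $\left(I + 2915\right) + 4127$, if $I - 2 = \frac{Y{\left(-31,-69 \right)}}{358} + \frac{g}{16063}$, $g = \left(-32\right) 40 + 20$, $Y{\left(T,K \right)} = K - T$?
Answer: $\frac{20252920451}{2875277} \approx 7043.8$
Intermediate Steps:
$g = -1260$ ($g = -1280 + 20 = -1260$)
$I = \frac{5219817}{2875277}$ ($I = 2 + \left(\frac{-69 - -31}{358} - \frac{1260}{16063}\right) = 2 + \left(\left(-69 + 31\right) \frac{1}{358} - \frac{1260}{16063}\right) = 2 - \frac{530737}{2875277} = \frac{5219817}{2875277} \approx 1.8154$)
$\left(I + 2915\right) + 4127 = \left(\frac{5219817}{2875277} + 2915\right) + 4127 = \frac{8386652272}{2875277} + 4127 = \frac{20252920451}{2875277}$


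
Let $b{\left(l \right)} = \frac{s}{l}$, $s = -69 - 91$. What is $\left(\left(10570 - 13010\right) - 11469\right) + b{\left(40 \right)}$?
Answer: $-13913$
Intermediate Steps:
$s = -160$
$b{\left(l \right)} = - \frac{160}{l}$
$\left(\left(10570 - 13010\right) - 11469\right) + b{\left(40 \right)} = \left(\left(10570 - 13010\right) - 11469\right) - \frac{160}{40} = \left(-2440 - 11469\right) - 4 = -13909 - 4 = -13913$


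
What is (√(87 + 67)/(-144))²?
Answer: 77/10368 ≈ 0.0074267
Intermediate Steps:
(√(87 + 67)/(-144))² = (√154*(-1/144))² = (-√154/144)² = 77/10368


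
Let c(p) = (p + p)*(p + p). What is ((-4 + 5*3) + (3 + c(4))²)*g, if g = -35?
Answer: -157500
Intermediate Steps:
c(p) = 4*p² (c(p) = (2*p)*(2*p) = 4*p²)
((-4 + 5*3) + (3 + c(4))²)*g = ((-4 + 5*3) + (3 + 4*4²)²)*(-35) = ((-4 + 15) + (3 + 4*16)²)*(-35) = (11 + (3 + 64)²)*(-35) = (11 + 67²)*(-35) = (11 + 4489)*(-35) = 4500*(-35) = -157500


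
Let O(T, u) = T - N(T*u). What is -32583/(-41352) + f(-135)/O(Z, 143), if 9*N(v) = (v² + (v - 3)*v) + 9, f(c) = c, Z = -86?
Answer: 657135740389/833985164888 ≈ 0.78795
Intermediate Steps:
N(v) = 1 + v²/9 + v*(-3 + v)/9 (N(v) = ((v² + (v - 3)*v) + 9)/9 = ((v² + (-3 + v)*v) + 9)/9 = ((v² + v*(-3 + v)) + 9)/9 = (9 + v² + v*(-3 + v))/9 = 1 + v²/9 + v*(-3 + v)/9)
O(T, u) = -1 + T - 2*T²*u²/9 + T*u/3 (O(T, u) = T - (1 - T*u/3 + 2*(T*u)²/9) = T - (1 - T*u/3 + 2*(T²*u²)/9) = T - (1 - T*u/3 + 2*T²*u²/9) = T + (-1 - 2*T²*u²/9 + T*u/3) = -1 + T - 2*T²*u²/9 + T*u/3)
-32583/(-41352) + f(-135)/O(Z, 143) = -32583/(-41352) - 135/(-1 - 86 - 2/9*(-86)²*143² + (⅓)*(-86)*143) = -32583*(-1/41352) - 135/(-1 - 86 - 2/9*7396*20449 - 12298/3) = 10861/13784 - 135/(-1 - 86 - 302481608/9 - 12298/3) = 10861/13784 - 135/(-302519285/9) = 10861/13784 - 135*(-9/302519285) = 10861/13784 + 243/60503857 = 657135740389/833985164888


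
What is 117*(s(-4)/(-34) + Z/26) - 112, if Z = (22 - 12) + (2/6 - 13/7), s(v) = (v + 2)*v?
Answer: -12065/119 ≈ -101.39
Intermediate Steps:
s(v) = v*(2 + v) (s(v) = (2 + v)*v = v*(2 + v))
Z = 178/21 (Z = 10 + (2*(⅙) - 13*⅐) = 10 + (⅓ - 13/7) = 10 - 32/21 = 178/21 ≈ 8.4762)
117*(s(-4)/(-34) + Z/26) - 112 = 117*(-4*(2 - 4)/(-34) + (178/21)/26) - 112 = 117*(-4*(-2)*(-1/34) + (178/21)*(1/26)) - 112 = 117*(8*(-1/34) + 89/273) - 112 = 117*(-4/17 + 89/273) - 112 = 117*(421/4641) - 112 = 1263/119 - 112 = -12065/119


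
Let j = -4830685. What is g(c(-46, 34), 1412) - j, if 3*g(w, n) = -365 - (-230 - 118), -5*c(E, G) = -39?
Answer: 14492038/3 ≈ 4.8307e+6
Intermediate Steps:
c(E, G) = 39/5 (c(E, G) = -1/5*(-39) = 39/5)
g(w, n) = -17/3 (g(w, n) = (-365 - (-230 - 118))/3 = (-365 - 1*(-348))/3 = (-365 + 348)/3 = (1/3)*(-17) = -17/3)
g(c(-46, 34), 1412) - j = -17/3 - 1*(-4830685) = -17/3 + 4830685 = 14492038/3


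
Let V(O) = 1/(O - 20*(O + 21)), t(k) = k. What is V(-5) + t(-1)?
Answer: -326/325 ≈ -1.0031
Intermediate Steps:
V(O) = 1/(-420 - 19*O) (V(O) = 1/(O - 20*(21 + O)) = 1/(O + (-420 - 20*O)) = 1/(-420 - 19*O))
V(-5) + t(-1) = -1/(420 + 19*(-5)) - 1 = -1/(420 - 95) - 1 = -1/325 - 1 = -326/325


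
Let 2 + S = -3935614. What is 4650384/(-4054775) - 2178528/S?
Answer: -98632133389/166229555900 ≈ -0.59335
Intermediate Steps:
S = -3935616 (S = -2 - 3935614 = -3935616)
4650384/(-4054775) - 2178528/S = 4650384/(-4054775) - 2178528/(-3935616) = 4650384*(-1/4054775) - 2178528*(-1/3935616) = -4650384/4054775 + 22693/40996 = -98632133389/166229555900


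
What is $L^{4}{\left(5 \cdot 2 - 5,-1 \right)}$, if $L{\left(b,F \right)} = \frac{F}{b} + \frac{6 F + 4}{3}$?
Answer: $\frac{28561}{50625} \approx 0.56417$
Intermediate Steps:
$L{\left(b,F \right)} = \frac{4}{3} + 2 F + \frac{F}{b}$ ($L{\left(b,F \right)} = \frac{F}{b} + \left(4 + 6 F\right) \frac{1}{3} = \frac{F}{b} + \left(\frac{4}{3} + 2 F\right) = \frac{4}{3} + 2 F + \frac{F}{b}$)
$L^{4}{\left(5 \cdot 2 - 5,-1 \right)} = \left(\frac{4}{3} + 2 \left(-1\right) - \frac{1}{5 \cdot 2 - 5}\right)^{4} = \left(\frac{4}{3} - 2 - \frac{1}{10 - 5}\right)^{4} = \left(\frac{4}{3} - 2 - \frac{1}{5}\right)^{4} = \left(- \frac{13}{15}\right)^{4} = \frac{28561}{50625}$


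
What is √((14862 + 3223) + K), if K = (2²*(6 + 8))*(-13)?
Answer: √17357 ≈ 131.75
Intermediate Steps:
K = -728 (K = (4*14)*(-13) = 56*(-13) = -728)
√((14862 + 3223) + K) = √((14862 + 3223) - 728) = √(18085 - 728) = √17357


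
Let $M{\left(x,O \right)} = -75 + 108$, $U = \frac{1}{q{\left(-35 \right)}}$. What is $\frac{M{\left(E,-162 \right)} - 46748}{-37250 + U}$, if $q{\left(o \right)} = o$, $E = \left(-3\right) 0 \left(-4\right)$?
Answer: $\frac{1635025}{1303751} \approx 1.2541$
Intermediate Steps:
$E = 0$ ($E = 0 \left(-4\right) = 0$)
$U = - \frac{1}{35}$ ($U = \frac{1}{-35} = - \frac{1}{35} \approx -0.028571$)
$M{\left(x,O \right)} = 33$
$\frac{M{\left(E,-162 \right)} - 46748}{-37250 + U} = \frac{33 - 46748}{-37250 - \frac{1}{35}} = - \frac{46715}{- \frac{1303751}{35}} = \left(-46715\right) \left(- \frac{35}{1303751}\right) = \frac{1635025}{1303751}$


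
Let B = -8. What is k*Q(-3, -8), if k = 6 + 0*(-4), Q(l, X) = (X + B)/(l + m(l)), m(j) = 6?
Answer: -32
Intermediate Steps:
Q(l, X) = (-8 + X)/(6 + l) (Q(l, X) = (X - 8)/(l + 6) = (-8 + X)/(6 + l))
k = 6 (k = 6 + 0 = 6)
k*Q(-3, -8) = 6*((-8 - 8)/(6 - 3)) = 6*(-16/3) = -32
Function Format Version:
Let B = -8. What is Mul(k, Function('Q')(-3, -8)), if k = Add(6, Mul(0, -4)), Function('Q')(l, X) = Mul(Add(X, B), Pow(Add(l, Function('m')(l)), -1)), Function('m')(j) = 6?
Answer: -32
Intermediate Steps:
Function('Q')(l, X) = Mul(Pow(Add(6, l), -1), Add(-8, X)) (Function('Q')(l, X) = Mul(Add(X, -8), Pow(Add(l, 6), -1)) = Mul(Add(-8, X), Pow(Add(6, l), -1)) = Mul(Pow(Add(6, l), -1), Add(-8, X)))
k = 6 (k = Add(6, 0) = 6)
Mul(k, Function('Q')(-3, -8)) = Mul(6, Mul(Pow(Add(6, -3), -1), Add(-8, -8))) = Mul(6, Mul(Pow(3, -1), -16)) = Mul(6, Mul(Rational(1, 3), -16)) = Mul(6, Rational(-16, 3)) = -32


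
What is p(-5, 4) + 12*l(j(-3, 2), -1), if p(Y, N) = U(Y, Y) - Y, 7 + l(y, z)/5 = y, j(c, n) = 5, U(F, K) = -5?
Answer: -120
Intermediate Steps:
l(y, z) = -35 + 5*y
p(Y, N) = -5 - Y
p(-5, 4) + 12*l(j(-3, 2), -1) = (-5 - 1*(-5)) + 12*(-35 + 5*5) = (-5 + 5) + 12*(-35 + 25) = 0 + 12*(-10) = 0 - 120 = -120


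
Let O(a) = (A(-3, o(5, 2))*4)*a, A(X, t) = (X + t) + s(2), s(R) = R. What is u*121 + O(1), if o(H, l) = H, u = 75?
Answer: 9091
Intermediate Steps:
A(X, t) = 2 + X + t (A(X, t) = (X + t) + 2 = 2 + X + t)
O(a) = 16*a (O(a) = ((2 - 3 + 5)*4)*a = (4*4)*a = 16*a)
u*121 + O(1) = 75*121 + 16*1 = 9075 + 16 = 9091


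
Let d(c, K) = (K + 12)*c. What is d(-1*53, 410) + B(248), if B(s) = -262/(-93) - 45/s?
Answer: -16638343/744 ≈ -22363.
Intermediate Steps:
B(s) = 262/93 - 45/s (B(s) = -262*(-1/93) - 45/s = 262/93 - 45/s)
d(c, K) = c*(12 + K) (d(c, K) = (12 + K)*c = c*(12 + K))
d(-1*53, 410) + B(248) = (-1*53)*(12 + 410) + (262/93 - 45/248) = -53*422 + (262/93 - 45*1/248) = -22366 + (262/93 - 45/248) = -22366 + 1961/744 = -16638343/744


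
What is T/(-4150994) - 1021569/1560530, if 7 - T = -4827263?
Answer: -5886813221343/3238875333410 ≈ -1.8175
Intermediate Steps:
T = 4827270 (T = 7 - 1*(-4827263) = 7 + 4827263 = 4827270)
T/(-4150994) - 1021569/1560530 = 4827270/(-4150994) - 1021569/1560530 = 4827270*(-1/4150994) - 1021569*1/1560530 = -2413635/2075497 - 1021569/1560530 = -5886813221343/3238875333410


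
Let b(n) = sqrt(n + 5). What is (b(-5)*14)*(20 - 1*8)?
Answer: 0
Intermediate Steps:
b(n) = sqrt(5 + n)
(b(-5)*14)*(20 - 1*8) = (sqrt(5 - 5)*14)*(20 - 1*8) = (sqrt(0)*14)*(20 - 8) = (0*14)*12 = 0*12 = 0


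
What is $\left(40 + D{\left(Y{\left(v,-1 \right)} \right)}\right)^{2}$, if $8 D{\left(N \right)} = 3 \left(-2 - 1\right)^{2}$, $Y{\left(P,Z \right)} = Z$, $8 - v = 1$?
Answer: $\frac{120409}{64} \approx 1881.4$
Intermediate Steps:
$v = 7$ ($v = 8 - 1 = 7$)
$D{\left(N \right)} = \frac{27}{8}$ ($D{\left(N \right)} = \frac{3 \left(-2 - 1\right)^{2}}{8} = \frac{3 \left(-3\right)^{2}}{8} = \frac{3 \cdot 9}{8} = \frac{1}{8} \cdot 27 = \frac{27}{8}$)
$\left(40 + D{\left(Y{\left(v,-1 \right)} \right)}\right)^{2} = \left(40 + \frac{27}{8}\right)^{2} = \left(\frac{347}{8}\right)^{2} = \frac{120409}{64}$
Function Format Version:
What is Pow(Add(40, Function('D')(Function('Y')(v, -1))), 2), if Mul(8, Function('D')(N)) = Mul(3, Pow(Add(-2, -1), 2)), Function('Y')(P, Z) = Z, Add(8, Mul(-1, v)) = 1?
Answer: Rational(120409, 64) ≈ 1881.4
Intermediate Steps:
v = 7 (v = Add(8, Mul(-1, 1)) = Add(8, -1) = 7)
Function('D')(N) = Rational(27, 8) (Function('D')(N) = Mul(Rational(1, 8), Mul(3, Pow(Add(-2, -1), 2))) = Mul(Rational(1, 8), Mul(3, Pow(-3, 2))) = Mul(Rational(1, 8), Mul(3, 9)) = Mul(Rational(1, 8), 27) = Rational(27, 8))
Pow(Add(40, Function('D')(Function('Y')(v, -1))), 2) = Pow(Add(40, Rational(27, 8)), 2) = Pow(Rational(347, 8), 2) = Rational(120409, 64)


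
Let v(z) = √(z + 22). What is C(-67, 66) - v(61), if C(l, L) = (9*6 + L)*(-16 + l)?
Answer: -9960 - √83 ≈ -9969.1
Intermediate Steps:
C(l, L) = (-16 + l)*(54 + L) (C(l, L) = (54 + L)*(-16 + l) = (-16 + l)*(54 + L))
v(z) = √(22 + z)
C(-67, 66) - v(61) = (-864 - 16*66 + 54*(-67) + 66*(-67)) - √(22 + 61) = (-864 - 1056 - 3618 - 4422) - √83 = -9960 - √83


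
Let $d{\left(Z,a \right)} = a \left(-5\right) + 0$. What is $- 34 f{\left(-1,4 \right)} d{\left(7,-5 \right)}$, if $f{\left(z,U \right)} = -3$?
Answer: $2550$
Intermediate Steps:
$d{\left(Z,a \right)} = - 5 a$ ($d{\left(Z,a \right)} = - 5 a + 0 = - 5 a$)
$- 34 f{\left(-1,4 \right)} d{\left(7,-5 \right)} = \left(-34\right) \left(-3\right) \left(\left(-5\right) \left(-5\right)\right) = 102 \cdot 25 = 2550$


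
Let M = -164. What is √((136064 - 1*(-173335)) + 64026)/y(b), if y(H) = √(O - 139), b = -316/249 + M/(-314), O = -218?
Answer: -5*I*√592501/119 ≈ -32.342*I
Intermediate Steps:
b = -29194/39093 (b = -316/249 - 164/(-314) = -316*1/249 - 164*(-1/314) = -316/249 + 82/157 = -29194/39093 ≈ -0.74678)
y(H) = I*√357 (y(H) = √(-218 - 139) = √(-357) = I*√357)
√((136064 - 1*(-173335)) + 64026)/y(b) = √((136064 - 1*(-173335)) + 64026)/((I*√357)) = √((136064 + 173335) + 64026)*(-I*√357/357) = √(309399 + 64026)*(-I*√357/357) = √373425*(-I*√357/357) = (5*√14937)*(-I*√357/357) = -5*I*√592501/119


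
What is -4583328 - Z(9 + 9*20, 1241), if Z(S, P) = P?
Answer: -4584569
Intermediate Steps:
-4583328 - Z(9 + 9*20, 1241) = -4583328 - 1*1241 = -4583328 - 1241 = -4584569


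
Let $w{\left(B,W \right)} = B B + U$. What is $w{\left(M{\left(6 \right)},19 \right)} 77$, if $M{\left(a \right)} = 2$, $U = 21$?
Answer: $1925$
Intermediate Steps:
$w{\left(B,W \right)} = 21 + B^{2}$ ($w{\left(B,W \right)} = B B + 21 = B^{2} + 21 = 21 + B^{2}$)
$w{\left(M{\left(6 \right)},19 \right)} 77 = \left(21 + 2^{2}\right) 77 = \left(21 + 4\right) 77 = 25 \cdot 77 = 1925$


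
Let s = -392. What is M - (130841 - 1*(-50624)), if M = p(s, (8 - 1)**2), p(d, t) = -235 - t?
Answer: -181749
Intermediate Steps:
M = -284 (M = -235 - (8 - 1)**2 = -235 - 1*7**2 = -235 - 1*49 = -235 - 49 = -284)
M - (130841 - 1*(-50624)) = -284 - (130841 - 1*(-50624)) = -284 - (130841 + 50624) = -284 - 1*181465 = -284 - 181465 = -181749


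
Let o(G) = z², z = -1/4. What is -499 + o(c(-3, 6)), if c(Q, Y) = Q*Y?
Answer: -7983/16 ≈ -498.94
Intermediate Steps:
z = -¼ (z = -1*¼ = -¼ ≈ -0.25000)
o(G) = 1/16 (o(G) = (-¼)² = 1/16)
-499 + o(c(-3, 6)) = -499 + 1/16 = -7983/16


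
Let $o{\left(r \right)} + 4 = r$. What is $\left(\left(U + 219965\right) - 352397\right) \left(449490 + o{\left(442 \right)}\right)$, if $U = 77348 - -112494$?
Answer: $25830366480$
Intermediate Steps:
$U = 189842$ ($U = 77348 + 112494 = 189842$)
$o{\left(r \right)} = -4 + r$
$\left(\left(U + 219965\right) - 352397\right) \left(449490 + o{\left(442 \right)}\right) = \left(\left(189842 + 219965\right) - 352397\right) \left(449490 + \left(-4 + 442\right)\right) = \left(409807 - 352397\right) \left(449490 + 438\right) = 57410 \cdot 449928 = 25830366480$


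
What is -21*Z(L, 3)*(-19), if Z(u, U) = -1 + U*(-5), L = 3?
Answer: -6384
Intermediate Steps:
Z(u, U) = -1 - 5*U
-21*Z(L, 3)*(-19) = -21*(-1 - 5*3)*(-19) = -21*(-1 - 15)*(-19) = -21*(-16)*(-19) = 336*(-19) = -6384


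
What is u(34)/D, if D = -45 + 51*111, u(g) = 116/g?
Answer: 29/47736 ≈ 0.00060751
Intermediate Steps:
D = 5616 (D = -45 + 5661 = 5616)
u(34)/D = (116/34)/5616 = (116*(1/34))*(1/5616) = (58/17)*(1/5616) = 29/47736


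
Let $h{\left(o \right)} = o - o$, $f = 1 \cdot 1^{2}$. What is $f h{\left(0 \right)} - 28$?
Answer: $-28$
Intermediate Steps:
$f = 1$ ($f = 1 \cdot 1 = 1$)
$h{\left(o \right)} = 0$
$f h{\left(0 \right)} - 28 = 1 \cdot 0 - 28 = 0 - 28 = -28$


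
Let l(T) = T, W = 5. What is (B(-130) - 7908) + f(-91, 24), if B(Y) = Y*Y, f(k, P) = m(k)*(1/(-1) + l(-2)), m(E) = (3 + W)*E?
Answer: 11176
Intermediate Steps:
m(E) = 8*E (m(E) = (3 + 5)*E = 8*E)
f(k, P) = -24*k (f(k, P) = (8*k)*(1/(-1) - 2) = (8*k)*(-1 - 2) = (8*k)*(-3) = -24*k)
B(Y) = Y²
(B(-130) - 7908) + f(-91, 24) = ((-130)² - 7908) - 24*(-91) = (16900 - 7908) + 2184 = 8992 + 2184 = 11176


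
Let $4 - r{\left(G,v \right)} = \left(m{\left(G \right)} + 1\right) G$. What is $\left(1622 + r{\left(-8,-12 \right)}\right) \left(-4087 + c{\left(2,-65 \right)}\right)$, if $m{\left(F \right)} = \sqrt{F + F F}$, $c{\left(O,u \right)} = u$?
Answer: $-6784368 - 66432 \sqrt{14} \approx -7.0329 \cdot 10^{6}$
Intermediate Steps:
$m{\left(F \right)} = \sqrt{F + F^{2}}$
$r{\left(G,v \right)} = 4 - G \left(1 + \sqrt{G \left(1 + G\right)}\right)$ ($r{\left(G,v \right)} = 4 - \left(\sqrt{G \left(1 + G\right)} + 1\right) G = 4 - \left(1 + \sqrt{G \left(1 + G\right)}\right) G = 4 - G \left(1 + \sqrt{G \left(1 + G\right)}\right)$)
$\left(1622 + r{\left(-8,-12 \right)}\right) \left(-4087 + c{\left(2,-65 \right)}\right) = \left(1622 - \left(-12 - 8 \cdot 2 \sqrt{14}\right)\right) \left(-4087 - 65\right) = \left(1622 + \left(4 + 8 - - 8 \sqrt{\left(-8\right) \left(-7\right)}\right)\right) \left(-4152\right) = \left(1622 + \left(4 + 8 - - 8 \sqrt{56}\right)\right) \left(-4152\right) = \left(1622 + \left(4 + 8 - - 8 \cdot 2 \sqrt{14}\right)\right) \left(-4152\right) = \left(1622 + \left(4 + 8 + 16 \sqrt{14}\right)\right) \left(-4152\right) = \left(1622 + \left(12 + 16 \sqrt{14}\right)\right) \left(-4152\right) = \left(1634 + 16 \sqrt{14}\right) \left(-4152\right) = -6784368 - 66432 \sqrt{14}$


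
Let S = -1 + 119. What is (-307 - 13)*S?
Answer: -37760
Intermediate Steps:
S = 118
(-307 - 13)*S = (-307 - 13)*118 = -320*118 = -37760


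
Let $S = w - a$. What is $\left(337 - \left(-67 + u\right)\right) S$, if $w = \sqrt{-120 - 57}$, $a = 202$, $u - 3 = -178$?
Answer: $-116958 + 579 i \sqrt{177} \approx -1.1696 \cdot 10^{5} + 7703.1 i$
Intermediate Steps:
$u = -175$ ($u = 3 - 178 = -175$)
$w = i \sqrt{177}$ ($w = \sqrt{-177} = i \sqrt{177} \approx 13.304 i$)
$S = -202 + i \sqrt{177}$ ($S = i \sqrt{177} - 202 = -202 + i \sqrt{177} \approx -202.0 + 13.304 i$)
$\left(337 - \left(-67 + u\right)\right) S = \left(337 + \left(67 - -175\right)\right) \left(-202 + i \sqrt{177}\right) = \left(337 + \left(67 + 175\right)\right) \left(-202 + i \sqrt{177}\right) = \left(337 + 242\right) \left(-202 + i \sqrt{177}\right) = 579 \left(-202 + i \sqrt{177}\right) = -116958 + 579 i \sqrt{177}$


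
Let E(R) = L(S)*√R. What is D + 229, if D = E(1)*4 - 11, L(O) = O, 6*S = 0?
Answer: 218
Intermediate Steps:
S = 0 (S = (⅙)*0 = 0)
E(R) = 0 (E(R) = 0*√R = 0)
D = -11 (D = 0*4 - 11 = 0 - 11 = -11)
D + 229 = -11 + 229 = 218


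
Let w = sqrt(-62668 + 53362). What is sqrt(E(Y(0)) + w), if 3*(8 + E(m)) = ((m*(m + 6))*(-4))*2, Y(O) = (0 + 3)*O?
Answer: sqrt(-8 + 3*I*sqrt(1034)) ≈ 6.6633 + 7.2387*I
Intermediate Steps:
Y(O) = 3*O
w = 3*I*sqrt(1034) (w = sqrt(-9306) = 3*I*sqrt(1034) ≈ 96.468*I)
E(m) = -8 - 8*m*(6 + m)/3 (E(m) = -8 + (((m*(m + 6))*(-4))*2)/3 = -8 + (((m*(6 + m))*(-4))*2)/3 = -8 + (-4*m*(6 + m)*2)/3 = -8 + (-8*m*(6 + m))/3 = -8 - 8*m*(6 + m)/3)
sqrt(E(Y(0)) + w) = sqrt((-8 - 48*0 - 8*(3*0)**2/3) + 3*I*sqrt(1034)) = sqrt((-8 - 16*0 - 8/3*0**2) + 3*I*sqrt(1034)) = sqrt((-8 + 0 - 8/3*0) + 3*I*sqrt(1034)) = sqrt((-8 + 0 + 0) + 3*I*sqrt(1034)) = sqrt(-8 + 3*I*sqrt(1034))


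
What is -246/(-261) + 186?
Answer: 16264/87 ≈ 186.94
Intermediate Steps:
-246/(-261) + 186 = -246*(-1/261) + 186 = 82/87 + 186 = 16264/87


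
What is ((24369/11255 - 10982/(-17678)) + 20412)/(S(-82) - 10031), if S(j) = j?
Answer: -2030923072136/1006071022785 ≈ -2.0187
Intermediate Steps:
((24369/11255 - 10982/(-17678)) + 20412)/(S(-82) - 10031) = ((24369/11255 - 10982/(-17678)) + 20412)/(-82 - 10031) = ((24369*(1/11255) - 10982*(-1/17678)) + 20412)/(-10113) = ((24369/11255 + 5491/8839) + 20412)*(-1/10113) = (277198796/99482945 + 20412)*(-1/10113) = (2030923072136/99482945)*(-1/10113) = -2030923072136/1006071022785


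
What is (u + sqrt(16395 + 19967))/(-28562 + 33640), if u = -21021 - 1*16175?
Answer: -18598/2539 + sqrt(36362)/5078 ≈ -7.2874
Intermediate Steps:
u = -37196 (u = -21021 - 16175 = -37196)
(u + sqrt(16395 + 19967))/(-28562 + 33640) = (-37196 + sqrt(16395 + 19967))/(-28562 + 33640) = (-37196 + sqrt(36362))/5078 = (-37196 + sqrt(36362))*(1/5078) = -18598/2539 + sqrt(36362)/5078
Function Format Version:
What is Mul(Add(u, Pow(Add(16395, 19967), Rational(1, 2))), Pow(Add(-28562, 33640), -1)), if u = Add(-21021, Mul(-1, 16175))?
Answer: Add(Rational(-18598, 2539), Mul(Rational(1, 5078), Pow(36362, Rational(1, 2)))) ≈ -7.2874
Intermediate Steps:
u = -37196 (u = Add(-21021, -16175) = -37196)
Mul(Add(u, Pow(Add(16395, 19967), Rational(1, 2))), Pow(Add(-28562, 33640), -1)) = Mul(Add(-37196, Pow(Add(16395, 19967), Rational(1, 2))), Pow(Add(-28562, 33640), -1)) = Mul(Add(-37196, Pow(36362, Rational(1, 2))), Pow(5078, -1)) = Mul(Add(-37196, Pow(36362, Rational(1, 2))), Rational(1, 5078)) = Add(Rational(-18598, 2539), Mul(Rational(1, 5078), Pow(36362, Rational(1, 2))))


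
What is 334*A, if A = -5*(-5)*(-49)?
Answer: -409150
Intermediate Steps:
A = -1225 (A = 25*(-49) = -1225)
334*A = 334*(-1225) = -409150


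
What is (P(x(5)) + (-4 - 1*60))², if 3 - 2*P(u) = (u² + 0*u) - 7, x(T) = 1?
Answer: 14161/4 ≈ 3540.3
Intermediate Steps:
P(u) = 5 - u²/2 (P(u) = 3/2 - ((u² + 0*u) - 7)/2 = 3/2 - ((u² + 0) - 7)/2 = 3/2 - (u² - 7)/2 = 3/2 - (-7 + u²)/2 = 3/2 + (7/2 - u²/2) = 5 - u²/2)
(P(x(5)) + (-4 - 1*60))² = ((5 - ½*1²) + (-4 - 1*60))² = ((5 - ½*1) + (-4 - 60))² = ((5 - ½) - 64)² = (9/2 - 64)² = (-119/2)² = 14161/4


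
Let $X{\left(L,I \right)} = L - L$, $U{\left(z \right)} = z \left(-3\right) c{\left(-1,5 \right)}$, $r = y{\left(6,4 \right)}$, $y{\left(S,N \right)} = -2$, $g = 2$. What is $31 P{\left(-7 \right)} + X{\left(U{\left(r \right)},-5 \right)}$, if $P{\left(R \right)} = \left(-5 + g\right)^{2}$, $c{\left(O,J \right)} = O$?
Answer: $279$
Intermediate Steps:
$P{\left(R \right)} = 9$ ($P{\left(R \right)} = \left(-5 + 2\right)^{2} = \left(-3\right)^{2} = 9$)
$r = -2$
$U{\left(z \right)} = 3 z$ ($U{\left(z \right)} = z \left(-3\right) \left(-1\right) = - 3 z \left(-1\right) = 3 z$)
$X{\left(L,I \right)} = 0$
$31 P{\left(-7 \right)} + X{\left(U{\left(r \right)},-5 \right)} = 31 \cdot 9 + 0 = 279 + 0 = 279$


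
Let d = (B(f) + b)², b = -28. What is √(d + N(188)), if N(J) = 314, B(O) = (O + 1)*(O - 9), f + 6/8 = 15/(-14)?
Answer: √417492273/784 ≈ 26.062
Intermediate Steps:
f = -51/28 (f = -¾ + 15/(-14) = -¾ + 15*(-1/14) = -¾ - 15/14 = -51/28 ≈ -1.8214)
B(O) = (1 + O)*(-9 + O)
d = 224490289/614656 (d = ((-9 + (-51/28)² - 8*(-51/28)) - 28)² = ((-9 + 2601/784 + 102/7) - 28)² = (6969/784 - 28)² = (-14983/784)² = 224490289/614656 ≈ 365.23)
√(d + N(188)) = √(224490289/614656 + 314) = √(417492273/614656) = √417492273/784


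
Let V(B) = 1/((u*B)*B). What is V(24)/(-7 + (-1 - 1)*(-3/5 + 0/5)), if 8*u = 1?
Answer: -5/2088 ≈ -0.0023946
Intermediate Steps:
u = 1/8 (u = (1/8)*1 = 1/8 ≈ 0.12500)
V(B) = 8/B**2 (V(B) = 1/((B/8)*B) = 1/(B**2/8) = 8/B**2)
V(24)/(-7 + (-1 - 1)*(-3/5 + 0/5)) = (8/24**2)/(-7 + (-1 - 1)*(-3/5 + 0/5)) = (8*(1/576))/(-7 - 2*(-3*1/5 + 0*(1/5))) = (1/72)/(-7 - 2*(-3/5 + 0)) = (1/72)/(-7 - 2*(-3/5)) = (1/72)/(-7 + 6/5) = (1/72)/(-29/5) = -5/29*1/72 = -5/2088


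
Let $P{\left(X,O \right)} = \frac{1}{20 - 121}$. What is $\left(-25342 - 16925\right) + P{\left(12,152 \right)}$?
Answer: $- \frac{4268968}{101} \approx -42267.0$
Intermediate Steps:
$P{\left(X,O \right)} = - \frac{1}{101}$ ($P{\left(X,O \right)} = \frac{1}{-101} = - \frac{1}{101}$)
$\left(-25342 - 16925\right) + P{\left(12,152 \right)} = \left(-25342 - 16925\right) - \frac{1}{101} = -42267 - \frac{1}{101} = - \frac{4268968}{101}$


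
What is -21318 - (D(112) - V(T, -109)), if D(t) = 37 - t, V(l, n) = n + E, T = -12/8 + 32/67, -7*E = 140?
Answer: -21372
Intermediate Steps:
E = -20 (E = -⅐*140 = -20)
T = -137/134 (T = -12*⅛ + 32*(1/67) = -3/2 + 32/67 = -137/134 ≈ -1.0224)
V(l, n) = -20 + n (V(l, n) = n - 20 = -20 + n)
-21318 - (D(112) - V(T, -109)) = -21318 - ((37 - 1*112) - (-20 - 109)) = -21318 - ((37 - 112) - 1*(-129)) = -21318 - (-75 + 129) = -21318 - 1*54 = -21318 - 54 = -21372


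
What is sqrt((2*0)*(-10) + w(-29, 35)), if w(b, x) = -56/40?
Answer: I*sqrt(35)/5 ≈ 1.1832*I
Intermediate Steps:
w(b, x) = -7/5 (w(b, x) = -56*1/40 = -7/5)
sqrt((2*0)*(-10) + w(-29, 35)) = sqrt((2*0)*(-10) - 7/5) = sqrt(0*(-10) - 7/5) = sqrt(0 - 7/5) = sqrt(-7/5) = I*sqrt(35)/5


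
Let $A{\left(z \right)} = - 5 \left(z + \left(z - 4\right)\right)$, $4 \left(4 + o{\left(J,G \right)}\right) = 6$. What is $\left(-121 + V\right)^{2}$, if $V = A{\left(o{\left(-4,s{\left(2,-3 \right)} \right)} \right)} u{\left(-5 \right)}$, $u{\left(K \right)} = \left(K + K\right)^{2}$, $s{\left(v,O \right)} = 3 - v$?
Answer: $19175641$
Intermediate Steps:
$o{\left(J,G \right)} = - \frac{5}{2}$ ($o{\left(J,G \right)} = -4 + \frac{1}{4} \cdot 6 = -4 + \frac{3}{2} = - \frac{5}{2}$)
$A{\left(z \right)} = 20 - 10 z$ ($A{\left(z \right)} = - 5 \left(z + \left(z - 4\right)\right) = - 5 \left(z + \left(-4 + z\right)\right) = - 5 \left(-4 + 2 z\right) = 20 - 10 z$)
$u{\left(K \right)} = 4 K^{2}$ ($u{\left(K \right)} = \left(2 K\right)^{2} = 4 K^{2}$)
$V = 4500$ ($V = \left(20 - -25\right) 4 \left(-5\right)^{2} = \left(20 + 25\right) 4 \cdot 25 = 45 \cdot 100 = 4500$)
$\left(-121 + V\right)^{2} = \left(-121 + 4500\right)^{2} = 4379^{2} = 19175641$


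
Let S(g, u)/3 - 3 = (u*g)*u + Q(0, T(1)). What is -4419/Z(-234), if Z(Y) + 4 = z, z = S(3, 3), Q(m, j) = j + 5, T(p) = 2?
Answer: -4419/107 ≈ -41.299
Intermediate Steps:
Q(m, j) = 5 + j
S(g, u) = 30 + 3*g*u² (S(g, u) = 9 + 3*((u*g)*u + (5 + 2)) = 9 + 3*((g*u)*u + 7) = 9 + 3*(g*u² + 7) = 9 + 3*(7 + g*u²) = 9 + (21 + 3*g*u²) = 30 + 3*g*u²)
z = 111 (z = 30 + 3*3*3² = 30 + 3*3*9 = 30 + 81 = 111)
Z(Y) = 107 (Z(Y) = -4 + 111 = 107)
-4419/Z(-234) = -4419/107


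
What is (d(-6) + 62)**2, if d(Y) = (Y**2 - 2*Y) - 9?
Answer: 10201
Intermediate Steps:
d(Y) = -9 + Y**2 - 2*Y
(d(-6) + 62)**2 = ((-9 + (-6)**2 - 2*(-6)) + 62)**2 = ((-9 + 36 + 12) + 62)**2 = (39 + 62)**2 = 101**2 = 10201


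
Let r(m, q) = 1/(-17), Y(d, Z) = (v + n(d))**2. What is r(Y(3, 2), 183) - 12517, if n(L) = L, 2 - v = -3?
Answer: -212790/17 ≈ -12517.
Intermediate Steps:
v = 5 (v = 2 - 1*(-3) = 2 + 3 = 5)
Y(d, Z) = (5 + d)**2
r(m, q) = -1/17
r(Y(3, 2), 183) - 12517 = -1/17 - 12517 = -212790/17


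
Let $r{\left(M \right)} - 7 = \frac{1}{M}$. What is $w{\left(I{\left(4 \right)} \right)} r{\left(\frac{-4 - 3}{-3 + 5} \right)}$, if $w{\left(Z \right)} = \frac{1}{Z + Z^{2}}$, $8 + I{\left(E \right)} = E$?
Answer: $\frac{47}{84} \approx 0.55952$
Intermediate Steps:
$I{\left(E \right)} = -8 + E$
$r{\left(M \right)} = 7 + \frac{1}{M}$
$w{\left(I{\left(4 \right)} \right)} r{\left(\frac{-4 - 3}{-3 + 5} \right)} = \frac{1}{\left(-8 + 4\right) \left(1 + \left(-8 + 4\right)\right)} \left(7 + \frac{1}{\left(-4 - 3\right) \frac{1}{-3 + 5}}\right) = \frac{1}{\left(-4\right) \left(1 - 4\right)} \left(7 + \frac{1}{\left(-7\right) \frac{1}{2}}\right) = - \frac{1}{4 \left(-3\right)} \left(7 + \frac{1}{\left(-7\right) \frac{1}{2}}\right) = \left(- \frac{1}{4}\right) \left(- \frac{1}{3}\right) \left(7 + \frac{1}{- \frac{7}{2}}\right) = \frac{7 - \frac{2}{7}}{12} = \frac{1}{12} \cdot \frac{47}{7} = \frac{47}{84}$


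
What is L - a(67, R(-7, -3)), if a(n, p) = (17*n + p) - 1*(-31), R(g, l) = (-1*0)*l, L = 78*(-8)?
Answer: -1794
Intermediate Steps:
L = -624
R(g, l) = 0 (R(g, l) = 0*l = 0)
a(n, p) = 31 + p + 17*n (a(n, p) = (p + 17*n) + 31 = 31 + p + 17*n)
L - a(67, R(-7, -3)) = -624 - (31 + 0 + 17*67) = -624 - (31 + 0 + 1139) = -624 - 1*1170 = -624 - 1170 = -1794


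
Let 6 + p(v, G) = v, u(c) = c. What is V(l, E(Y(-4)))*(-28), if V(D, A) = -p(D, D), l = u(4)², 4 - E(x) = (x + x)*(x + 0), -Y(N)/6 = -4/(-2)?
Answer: 280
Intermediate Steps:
Y(N) = -12 (Y(N) = -(-24)/(-2) = -(-24)*(-1)/2 = -6*2 = -12)
p(v, G) = -6 + v
E(x) = 4 - 2*x² (E(x) = 4 - (x + x)*(x + 0) = 4 - 2*x*x = 4 - 2*x²)
l = 16 (l = 4² = 16)
V(D, A) = 6 - D (V(D, A) = -(-6 + D) = 6 - D)
V(l, E(Y(-4)))*(-28) = (6 - 1*16)*(-28) = (6 - 16)*(-28) = -10*(-28) = 280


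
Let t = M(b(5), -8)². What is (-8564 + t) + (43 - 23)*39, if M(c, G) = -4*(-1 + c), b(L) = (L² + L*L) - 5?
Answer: 23192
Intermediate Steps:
b(L) = -5 + 2*L² (b(L) = (L² + L²) - 5 = 2*L² - 5 = -5 + 2*L²)
M(c, G) = 4 - 4*c
t = 30976 (t = (4 - 4*(-5 + 2*5²))² = (4 - 4*(-5 + 2*25))² = (4 - 4*(-5 + 50))² = (4 - 4*45)² = (4 - 180)² = (-176)² = 30976)
(-8564 + t) + (43 - 23)*39 = (-8564 + 30976) + (43 - 23)*39 = 22412 + 20*39 = 22412 + 780 = 23192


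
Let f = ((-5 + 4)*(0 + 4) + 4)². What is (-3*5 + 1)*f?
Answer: 0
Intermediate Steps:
f = 0 (f = (-1*4 + 4)² = (-4 + 4)² = 0² = 0)
(-3*5 + 1)*f = (-3*5 + 1)*0 = (-15 + 1)*0 = -14*0 = 0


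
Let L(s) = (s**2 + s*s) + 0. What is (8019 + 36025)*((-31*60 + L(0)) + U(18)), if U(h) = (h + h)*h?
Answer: -53381328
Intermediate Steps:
U(h) = 2*h**2 (U(h) = (2*h)*h = 2*h**2)
L(s) = 2*s**2 (L(s) = (s**2 + s**2) + 0 = 2*s**2 + 0 = 2*s**2)
(8019 + 36025)*((-31*60 + L(0)) + U(18)) = (8019 + 36025)*((-31*60 + 2*0**2) + 2*18**2) = 44044*((-1860 + 2*0) + 2*324) = 44044*((-1860 + 0) + 648) = 44044*(-1860 + 648) = 44044*(-1212) = -53381328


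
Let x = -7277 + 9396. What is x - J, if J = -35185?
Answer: 37304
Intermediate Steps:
x = 2119
x - J = 2119 - 1*(-35185) = 2119 + 35185 = 37304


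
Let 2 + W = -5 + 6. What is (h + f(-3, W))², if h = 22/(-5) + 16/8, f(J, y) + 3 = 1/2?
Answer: 2401/100 ≈ 24.010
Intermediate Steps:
W = -1 (W = -2 + (-5 + 6) = -2 + 1 = -1)
f(J, y) = -5/2 (f(J, y) = -3 + 1/2 = -3 + ½ = -5/2)
h = -12/5 (h = 22*(-⅕) + 16*(⅛) = -22/5 + 2 = -12/5 ≈ -2.4000)
(h + f(-3, W))² = (-12/5 - 5/2)² = (-49/10)² = 2401/100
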